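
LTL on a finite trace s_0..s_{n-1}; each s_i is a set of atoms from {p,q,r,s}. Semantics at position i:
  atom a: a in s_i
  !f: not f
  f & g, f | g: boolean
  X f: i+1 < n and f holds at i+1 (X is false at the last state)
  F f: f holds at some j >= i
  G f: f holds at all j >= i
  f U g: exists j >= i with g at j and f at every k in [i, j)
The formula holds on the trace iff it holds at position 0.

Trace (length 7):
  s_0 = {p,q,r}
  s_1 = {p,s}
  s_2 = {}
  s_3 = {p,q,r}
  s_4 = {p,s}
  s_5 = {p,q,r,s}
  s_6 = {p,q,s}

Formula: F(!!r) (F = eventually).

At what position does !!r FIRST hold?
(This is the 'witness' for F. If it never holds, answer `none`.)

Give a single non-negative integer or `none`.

Answer: 0

Derivation:
s_0={p,q,r}: !!r=True !r=False r=True
s_1={p,s}: !!r=False !r=True r=False
s_2={}: !!r=False !r=True r=False
s_3={p,q,r}: !!r=True !r=False r=True
s_4={p,s}: !!r=False !r=True r=False
s_5={p,q,r,s}: !!r=True !r=False r=True
s_6={p,q,s}: !!r=False !r=True r=False
F(!!r) holds; first witness at position 0.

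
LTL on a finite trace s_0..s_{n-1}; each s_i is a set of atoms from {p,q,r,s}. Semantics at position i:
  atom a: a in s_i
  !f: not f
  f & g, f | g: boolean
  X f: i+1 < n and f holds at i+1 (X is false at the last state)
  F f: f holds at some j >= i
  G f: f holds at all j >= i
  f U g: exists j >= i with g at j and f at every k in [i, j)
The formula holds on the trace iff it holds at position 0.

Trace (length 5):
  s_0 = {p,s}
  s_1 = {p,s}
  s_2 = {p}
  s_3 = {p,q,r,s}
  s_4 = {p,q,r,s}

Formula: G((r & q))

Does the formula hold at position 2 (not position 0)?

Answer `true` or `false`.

s_0={p,s}: G((r & q))=False (r & q)=False r=False q=False
s_1={p,s}: G((r & q))=False (r & q)=False r=False q=False
s_2={p}: G((r & q))=False (r & q)=False r=False q=False
s_3={p,q,r,s}: G((r & q))=True (r & q)=True r=True q=True
s_4={p,q,r,s}: G((r & q))=True (r & q)=True r=True q=True
Evaluating at position 2: result = False

Answer: false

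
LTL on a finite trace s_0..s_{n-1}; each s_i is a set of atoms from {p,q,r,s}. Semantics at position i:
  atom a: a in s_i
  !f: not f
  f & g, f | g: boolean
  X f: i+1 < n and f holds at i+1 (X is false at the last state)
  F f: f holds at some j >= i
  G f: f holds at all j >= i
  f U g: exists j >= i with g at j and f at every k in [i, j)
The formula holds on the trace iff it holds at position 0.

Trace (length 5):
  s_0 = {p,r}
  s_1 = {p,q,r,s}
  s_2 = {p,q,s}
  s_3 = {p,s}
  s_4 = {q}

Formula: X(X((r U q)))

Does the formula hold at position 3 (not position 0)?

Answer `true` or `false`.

Answer: false

Derivation:
s_0={p,r}: X(X((r U q)))=True X((r U q))=True (r U q)=True r=True q=False
s_1={p,q,r,s}: X(X((r U q)))=False X((r U q))=True (r U q)=True r=True q=True
s_2={p,q,s}: X(X((r U q)))=True X((r U q))=False (r U q)=True r=False q=True
s_3={p,s}: X(X((r U q)))=False X((r U q))=True (r U q)=False r=False q=False
s_4={q}: X(X((r U q)))=False X((r U q))=False (r U q)=True r=False q=True
Evaluating at position 3: result = False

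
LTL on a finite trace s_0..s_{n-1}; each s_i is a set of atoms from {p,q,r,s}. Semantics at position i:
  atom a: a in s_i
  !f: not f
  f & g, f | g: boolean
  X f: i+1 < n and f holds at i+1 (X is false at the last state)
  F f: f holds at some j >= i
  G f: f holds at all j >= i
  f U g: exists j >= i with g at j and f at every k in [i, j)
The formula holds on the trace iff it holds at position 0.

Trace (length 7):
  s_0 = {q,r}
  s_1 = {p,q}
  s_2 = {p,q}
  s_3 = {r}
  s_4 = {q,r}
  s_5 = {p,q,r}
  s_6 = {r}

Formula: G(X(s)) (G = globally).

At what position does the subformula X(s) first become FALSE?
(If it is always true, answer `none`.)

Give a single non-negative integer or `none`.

s_0={q,r}: X(s)=False s=False
s_1={p,q}: X(s)=False s=False
s_2={p,q}: X(s)=False s=False
s_3={r}: X(s)=False s=False
s_4={q,r}: X(s)=False s=False
s_5={p,q,r}: X(s)=False s=False
s_6={r}: X(s)=False s=False
G(X(s)) holds globally = False
First violation at position 0.

Answer: 0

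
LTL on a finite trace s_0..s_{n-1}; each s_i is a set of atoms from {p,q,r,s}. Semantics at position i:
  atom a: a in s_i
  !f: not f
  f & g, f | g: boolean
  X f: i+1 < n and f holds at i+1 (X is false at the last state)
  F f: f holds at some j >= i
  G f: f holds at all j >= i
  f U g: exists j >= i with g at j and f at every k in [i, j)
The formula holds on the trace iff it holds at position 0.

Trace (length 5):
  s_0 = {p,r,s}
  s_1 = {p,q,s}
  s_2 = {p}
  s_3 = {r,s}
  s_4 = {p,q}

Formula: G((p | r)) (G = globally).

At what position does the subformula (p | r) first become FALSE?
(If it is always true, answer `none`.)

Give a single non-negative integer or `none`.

Answer: none

Derivation:
s_0={p,r,s}: (p | r)=True p=True r=True
s_1={p,q,s}: (p | r)=True p=True r=False
s_2={p}: (p | r)=True p=True r=False
s_3={r,s}: (p | r)=True p=False r=True
s_4={p,q}: (p | r)=True p=True r=False
G((p | r)) holds globally = True
No violation — formula holds at every position.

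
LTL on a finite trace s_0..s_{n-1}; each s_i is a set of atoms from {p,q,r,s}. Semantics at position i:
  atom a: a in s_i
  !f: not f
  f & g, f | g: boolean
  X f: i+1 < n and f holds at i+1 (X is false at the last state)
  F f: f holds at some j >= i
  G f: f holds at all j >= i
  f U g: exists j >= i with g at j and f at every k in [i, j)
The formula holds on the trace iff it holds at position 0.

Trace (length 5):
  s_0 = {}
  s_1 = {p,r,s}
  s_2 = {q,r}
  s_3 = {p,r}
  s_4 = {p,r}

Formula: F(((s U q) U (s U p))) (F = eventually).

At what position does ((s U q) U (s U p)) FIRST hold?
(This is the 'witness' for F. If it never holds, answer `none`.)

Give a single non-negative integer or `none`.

Answer: 1

Derivation:
s_0={}: ((s U q) U (s U p))=False (s U q)=False s=False q=False (s U p)=False p=False
s_1={p,r,s}: ((s U q) U (s U p))=True (s U q)=True s=True q=False (s U p)=True p=True
s_2={q,r}: ((s U q) U (s U p))=True (s U q)=True s=False q=True (s U p)=False p=False
s_3={p,r}: ((s U q) U (s U p))=True (s U q)=False s=False q=False (s U p)=True p=True
s_4={p,r}: ((s U q) U (s U p))=True (s U q)=False s=False q=False (s U p)=True p=True
F(((s U q) U (s U p))) holds; first witness at position 1.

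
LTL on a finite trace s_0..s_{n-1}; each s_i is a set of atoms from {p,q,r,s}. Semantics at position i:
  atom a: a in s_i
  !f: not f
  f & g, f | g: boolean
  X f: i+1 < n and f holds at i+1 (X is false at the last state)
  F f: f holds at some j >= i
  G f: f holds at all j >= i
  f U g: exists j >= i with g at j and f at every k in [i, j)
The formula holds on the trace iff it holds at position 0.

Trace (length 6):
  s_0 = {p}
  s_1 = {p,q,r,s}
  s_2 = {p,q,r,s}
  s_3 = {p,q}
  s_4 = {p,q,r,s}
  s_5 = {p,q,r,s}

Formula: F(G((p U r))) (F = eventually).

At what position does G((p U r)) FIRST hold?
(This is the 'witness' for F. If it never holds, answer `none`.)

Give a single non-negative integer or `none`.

Answer: 0

Derivation:
s_0={p}: G((p U r))=True (p U r)=True p=True r=False
s_1={p,q,r,s}: G((p U r))=True (p U r)=True p=True r=True
s_2={p,q,r,s}: G((p U r))=True (p U r)=True p=True r=True
s_3={p,q}: G((p U r))=True (p U r)=True p=True r=False
s_4={p,q,r,s}: G((p U r))=True (p U r)=True p=True r=True
s_5={p,q,r,s}: G((p U r))=True (p U r)=True p=True r=True
F(G((p U r))) holds; first witness at position 0.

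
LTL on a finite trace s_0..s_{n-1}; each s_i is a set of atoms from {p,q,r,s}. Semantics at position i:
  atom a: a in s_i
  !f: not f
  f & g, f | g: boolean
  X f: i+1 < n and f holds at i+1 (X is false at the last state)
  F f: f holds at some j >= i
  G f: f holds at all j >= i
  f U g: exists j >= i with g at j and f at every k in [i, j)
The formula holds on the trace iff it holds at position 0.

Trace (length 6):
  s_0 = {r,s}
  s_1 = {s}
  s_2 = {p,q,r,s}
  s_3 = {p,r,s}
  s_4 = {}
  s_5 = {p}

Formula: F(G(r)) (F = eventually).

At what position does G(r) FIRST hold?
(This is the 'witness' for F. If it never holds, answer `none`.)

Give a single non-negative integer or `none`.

Answer: none

Derivation:
s_0={r,s}: G(r)=False r=True
s_1={s}: G(r)=False r=False
s_2={p,q,r,s}: G(r)=False r=True
s_3={p,r,s}: G(r)=False r=True
s_4={}: G(r)=False r=False
s_5={p}: G(r)=False r=False
F(G(r)) does not hold (no witness exists).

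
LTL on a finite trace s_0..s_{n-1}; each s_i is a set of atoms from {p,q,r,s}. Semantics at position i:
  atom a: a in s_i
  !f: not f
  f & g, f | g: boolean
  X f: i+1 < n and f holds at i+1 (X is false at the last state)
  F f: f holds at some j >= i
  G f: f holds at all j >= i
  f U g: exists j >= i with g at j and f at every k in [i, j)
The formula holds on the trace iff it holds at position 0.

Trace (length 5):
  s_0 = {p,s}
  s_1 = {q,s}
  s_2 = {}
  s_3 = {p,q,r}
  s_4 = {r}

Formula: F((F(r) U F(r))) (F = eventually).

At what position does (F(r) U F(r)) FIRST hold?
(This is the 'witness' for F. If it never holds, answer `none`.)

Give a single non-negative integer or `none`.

Answer: 0

Derivation:
s_0={p,s}: (F(r) U F(r))=True F(r)=True r=False
s_1={q,s}: (F(r) U F(r))=True F(r)=True r=False
s_2={}: (F(r) U F(r))=True F(r)=True r=False
s_3={p,q,r}: (F(r) U F(r))=True F(r)=True r=True
s_4={r}: (F(r) U F(r))=True F(r)=True r=True
F((F(r) U F(r))) holds; first witness at position 0.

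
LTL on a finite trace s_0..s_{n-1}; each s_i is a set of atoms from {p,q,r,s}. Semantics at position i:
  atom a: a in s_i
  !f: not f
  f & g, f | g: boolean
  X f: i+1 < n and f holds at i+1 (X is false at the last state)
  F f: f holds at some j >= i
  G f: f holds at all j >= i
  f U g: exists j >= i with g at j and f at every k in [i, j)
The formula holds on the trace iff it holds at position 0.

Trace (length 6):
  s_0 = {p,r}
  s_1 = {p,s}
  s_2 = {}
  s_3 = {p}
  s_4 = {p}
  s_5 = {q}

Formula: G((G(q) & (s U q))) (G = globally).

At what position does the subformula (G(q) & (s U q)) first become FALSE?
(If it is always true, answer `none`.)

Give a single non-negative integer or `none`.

Answer: 0

Derivation:
s_0={p,r}: (G(q) & (s U q))=False G(q)=False q=False (s U q)=False s=False
s_1={p,s}: (G(q) & (s U q))=False G(q)=False q=False (s U q)=False s=True
s_2={}: (G(q) & (s U q))=False G(q)=False q=False (s U q)=False s=False
s_3={p}: (G(q) & (s U q))=False G(q)=False q=False (s U q)=False s=False
s_4={p}: (G(q) & (s U q))=False G(q)=False q=False (s U q)=False s=False
s_5={q}: (G(q) & (s U q))=True G(q)=True q=True (s U q)=True s=False
G((G(q) & (s U q))) holds globally = False
First violation at position 0.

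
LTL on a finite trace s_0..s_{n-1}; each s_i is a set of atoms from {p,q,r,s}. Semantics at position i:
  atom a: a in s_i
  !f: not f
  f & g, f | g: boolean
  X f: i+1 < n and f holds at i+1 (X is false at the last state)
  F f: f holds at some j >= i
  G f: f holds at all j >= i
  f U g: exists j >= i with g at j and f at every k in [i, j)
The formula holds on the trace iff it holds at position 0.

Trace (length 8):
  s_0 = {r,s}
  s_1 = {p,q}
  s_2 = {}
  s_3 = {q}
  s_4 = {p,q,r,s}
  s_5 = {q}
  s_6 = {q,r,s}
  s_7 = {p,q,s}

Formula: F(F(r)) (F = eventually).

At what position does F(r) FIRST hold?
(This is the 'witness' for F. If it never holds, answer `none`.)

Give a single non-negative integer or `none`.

Answer: 0

Derivation:
s_0={r,s}: F(r)=True r=True
s_1={p,q}: F(r)=True r=False
s_2={}: F(r)=True r=False
s_3={q}: F(r)=True r=False
s_4={p,q,r,s}: F(r)=True r=True
s_5={q}: F(r)=True r=False
s_6={q,r,s}: F(r)=True r=True
s_7={p,q,s}: F(r)=False r=False
F(F(r)) holds; first witness at position 0.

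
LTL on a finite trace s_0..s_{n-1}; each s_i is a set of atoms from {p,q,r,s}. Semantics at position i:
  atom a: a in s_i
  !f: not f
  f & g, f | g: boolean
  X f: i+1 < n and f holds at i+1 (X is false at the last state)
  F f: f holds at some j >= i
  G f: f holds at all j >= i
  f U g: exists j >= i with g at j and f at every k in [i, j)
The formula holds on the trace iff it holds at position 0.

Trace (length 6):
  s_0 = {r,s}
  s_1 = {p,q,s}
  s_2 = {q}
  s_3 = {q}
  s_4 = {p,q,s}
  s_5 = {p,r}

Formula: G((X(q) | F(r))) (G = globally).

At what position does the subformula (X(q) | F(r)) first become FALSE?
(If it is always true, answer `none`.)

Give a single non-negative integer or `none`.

Answer: none

Derivation:
s_0={r,s}: (X(q) | F(r))=True X(q)=True q=False F(r)=True r=True
s_1={p,q,s}: (X(q) | F(r))=True X(q)=True q=True F(r)=True r=False
s_2={q}: (X(q) | F(r))=True X(q)=True q=True F(r)=True r=False
s_3={q}: (X(q) | F(r))=True X(q)=True q=True F(r)=True r=False
s_4={p,q,s}: (X(q) | F(r))=True X(q)=False q=True F(r)=True r=False
s_5={p,r}: (X(q) | F(r))=True X(q)=False q=False F(r)=True r=True
G((X(q) | F(r))) holds globally = True
No violation — formula holds at every position.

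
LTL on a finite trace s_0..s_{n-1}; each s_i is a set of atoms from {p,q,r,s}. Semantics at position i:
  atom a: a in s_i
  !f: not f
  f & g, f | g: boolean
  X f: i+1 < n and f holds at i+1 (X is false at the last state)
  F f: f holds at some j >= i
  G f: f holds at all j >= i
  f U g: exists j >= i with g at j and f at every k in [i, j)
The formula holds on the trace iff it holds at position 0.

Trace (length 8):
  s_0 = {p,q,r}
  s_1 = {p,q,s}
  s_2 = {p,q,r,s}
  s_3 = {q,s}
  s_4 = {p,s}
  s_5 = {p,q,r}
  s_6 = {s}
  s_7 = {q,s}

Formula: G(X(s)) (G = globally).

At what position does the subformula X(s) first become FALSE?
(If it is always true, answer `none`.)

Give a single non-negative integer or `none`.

s_0={p,q,r}: X(s)=True s=False
s_1={p,q,s}: X(s)=True s=True
s_2={p,q,r,s}: X(s)=True s=True
s_3={q,s}: X(s)=True s=True
s_4={p,s}: X(s)=False s=True
s_5={p,q,r}: X(s)=True s=False
s_6={s}: X(s)=True s=True
s_7={q,s}: X(s)=False s=True
G(X(s)) holds globally = False
First violation at position 4.

Answer: 4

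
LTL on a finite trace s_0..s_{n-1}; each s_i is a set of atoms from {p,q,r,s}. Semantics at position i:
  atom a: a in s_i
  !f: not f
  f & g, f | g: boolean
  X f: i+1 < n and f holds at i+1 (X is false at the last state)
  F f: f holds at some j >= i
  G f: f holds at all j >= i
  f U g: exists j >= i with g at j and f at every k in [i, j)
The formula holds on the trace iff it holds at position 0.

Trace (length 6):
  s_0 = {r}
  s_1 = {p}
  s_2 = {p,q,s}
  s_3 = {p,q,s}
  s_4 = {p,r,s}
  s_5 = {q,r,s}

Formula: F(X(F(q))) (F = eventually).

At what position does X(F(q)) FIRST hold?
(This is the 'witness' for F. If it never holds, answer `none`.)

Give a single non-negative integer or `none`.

Answer: 0

Derivation:
s_0={r}: X(F(q))=True F(q)=True q=False
s_1={p}: X(F(q))=True F(q)=True q=False
s_2={p,q,s}: X(F(q))=True F(q)=True q=True
s_3={p,q,s}: X(F(q))=True F(q)=True q=True
s_4={p,r,s}: X(F(q))=True F(q)=True q=False
s_5={q,r,s}: X(F(q))=False F(q)=True q=True
F(X(F(q))) holds; first witness at position 0.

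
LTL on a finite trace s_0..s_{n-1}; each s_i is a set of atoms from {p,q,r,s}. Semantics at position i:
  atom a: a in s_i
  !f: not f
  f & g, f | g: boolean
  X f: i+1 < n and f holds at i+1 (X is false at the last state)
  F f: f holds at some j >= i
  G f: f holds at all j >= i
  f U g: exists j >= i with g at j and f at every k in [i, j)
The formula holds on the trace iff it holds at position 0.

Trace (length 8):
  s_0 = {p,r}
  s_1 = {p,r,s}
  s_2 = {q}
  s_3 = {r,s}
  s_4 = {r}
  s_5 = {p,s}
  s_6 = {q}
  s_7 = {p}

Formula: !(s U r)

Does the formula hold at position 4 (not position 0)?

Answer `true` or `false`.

s_0={p,r}: !(s U r)=False (s U r)=True s=False r=True
s_1={p,r,s}: !(s U r)=False (s U r)=True s=True r=True
s_2={q}: !(s U r)=True (s U r)=False s=False r=False
s_3={r,s}: !(s U r)=False (s U r)=True s=True r=True
s_4={r}: !(s U r)=False (s U r)=True s=False r=True
s_5={p,s}: !(s U r)=True (s U r)=False s=True r=False
s_6={q}: !(s U r)=True (s U r)=False s=False r=False
s_7={p}: !(s U r)=True (s U r)=False s=False r=False
Evaluating at position 4: result = False

Answer: false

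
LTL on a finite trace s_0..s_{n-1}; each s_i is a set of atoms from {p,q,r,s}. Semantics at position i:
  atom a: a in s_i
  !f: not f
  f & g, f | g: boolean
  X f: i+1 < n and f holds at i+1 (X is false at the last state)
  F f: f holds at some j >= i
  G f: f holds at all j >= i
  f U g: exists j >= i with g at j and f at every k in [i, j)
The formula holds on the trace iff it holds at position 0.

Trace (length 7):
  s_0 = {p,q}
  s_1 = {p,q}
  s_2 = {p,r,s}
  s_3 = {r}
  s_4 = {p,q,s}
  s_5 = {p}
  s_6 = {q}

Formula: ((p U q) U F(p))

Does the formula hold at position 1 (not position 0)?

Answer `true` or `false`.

Answer: true

Derivation:
s_0={p,q}: ((p U q) U F(p))=True (p U q)=True p=True q=True F(p)=True
s_1={p,q}: ((p U q) U F(p))=True (p U q)=True p=True q=True F(p)=True
s_2={p,r,s}: ((p U q) U F(p))=True (p U q)=False p=True q=False F(p)=True
s_3={r}: ((p U q) U F(p))=True (p U q)=False p=False q=False F(p)=True
s_4={p,q,s}: ((p U q) U F(p))=True (p U q)=True p=True q=True F(p)=True
s_5={p}: ((p U q) U F(p))=True (p U q)=True p=True q=False F(p)=True
s_6={q}: ((p U q) U F(p))=False (p U q)=True p=False q=True F(p)=False
Evaluating at position 1: result = True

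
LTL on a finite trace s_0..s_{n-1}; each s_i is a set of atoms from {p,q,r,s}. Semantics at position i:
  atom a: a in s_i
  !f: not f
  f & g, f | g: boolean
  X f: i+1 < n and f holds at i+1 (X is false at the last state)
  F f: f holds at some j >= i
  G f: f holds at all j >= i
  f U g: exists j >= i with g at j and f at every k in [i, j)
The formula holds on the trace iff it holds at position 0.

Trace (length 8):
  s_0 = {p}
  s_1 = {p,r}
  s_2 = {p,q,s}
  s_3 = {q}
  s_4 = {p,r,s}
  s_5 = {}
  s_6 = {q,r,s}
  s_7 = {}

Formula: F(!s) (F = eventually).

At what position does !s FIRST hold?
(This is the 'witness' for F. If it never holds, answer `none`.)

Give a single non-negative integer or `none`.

Answer: 0

Derivation:
s_0={p}: !s=True s=False
s_1={p,r}: !s=True s=False
s_2={p,q,s}: !s=False s=True
s_3={q}: !s=True s=False
s_4={p,r,s}: !s=False s=True
s_5={}: !s=True s=False
s_6={q,r,s}: !s=False s=True
s_7={}: !s=True s=False
F(!s) holds; first witness at position 0.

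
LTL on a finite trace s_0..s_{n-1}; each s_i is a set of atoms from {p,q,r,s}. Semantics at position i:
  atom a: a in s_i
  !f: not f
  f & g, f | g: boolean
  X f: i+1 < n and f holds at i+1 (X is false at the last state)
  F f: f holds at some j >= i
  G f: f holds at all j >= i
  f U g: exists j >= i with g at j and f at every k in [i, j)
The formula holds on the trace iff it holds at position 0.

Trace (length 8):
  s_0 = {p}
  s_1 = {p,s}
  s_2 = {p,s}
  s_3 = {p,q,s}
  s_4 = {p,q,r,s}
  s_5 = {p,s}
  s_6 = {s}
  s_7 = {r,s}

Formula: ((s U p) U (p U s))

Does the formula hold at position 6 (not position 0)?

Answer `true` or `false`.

s_0={p}: ((s U p) U (p U s))=True (s U p)=True s=False p=True (p U s)=True
s_1={p,s}: ((s U p) U (p U s))=True (s U p)=True s=True p=True (p U s)=True
s_2={p,s}: ((s U p) U (p U s))=True (s U p)=True s=True p=True (p U s)=True
s_3={p,q,s}: ((s U p) U (p U s))=True (s U p)=True s=True p=True (p U s)=True
s_4={p,q,r,s}: ((s U p) U (p U s))=True (s U p)=True s=True p=True (p U s)=True
s_5={p,s}: ((s U p) U (p U s))=True (s U p)=True s=True p=True (p U s)=True
s_6={s}: ((s U p) U (p U s))=True (s U p)=False s=True p=False (p U s)=True
s_7={r,s}: ((s U p) U (p U s))=True (s U p)=False s=True p=False (p U s)=True
Evaluating at position 6: result = True

Answer: true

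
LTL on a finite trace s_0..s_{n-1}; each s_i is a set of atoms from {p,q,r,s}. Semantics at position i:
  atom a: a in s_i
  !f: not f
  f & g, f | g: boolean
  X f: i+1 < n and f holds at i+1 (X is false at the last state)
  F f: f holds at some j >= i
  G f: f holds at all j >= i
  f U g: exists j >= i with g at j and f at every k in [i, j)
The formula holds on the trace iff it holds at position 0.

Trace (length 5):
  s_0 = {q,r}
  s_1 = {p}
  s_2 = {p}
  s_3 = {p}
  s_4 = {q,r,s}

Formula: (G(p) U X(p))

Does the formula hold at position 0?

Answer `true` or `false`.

s_0={q,r}: (G(p) U X(p))=True G(p)=False p=False X(p)=True
s_1={p}: (G(p) U X(p))=True G(p)=False p=True X(p)=True
s_2={p}: (G(p) U X(p))=True G(p)=False p=True X(p)=True
s_3={p}: (G(p) U X(p))=False G(p)=False p=True X(p)=False
s_4={q,r,s}: (G(p) U X(p))=False G(p)=False p=False X(p)=False

Answer: true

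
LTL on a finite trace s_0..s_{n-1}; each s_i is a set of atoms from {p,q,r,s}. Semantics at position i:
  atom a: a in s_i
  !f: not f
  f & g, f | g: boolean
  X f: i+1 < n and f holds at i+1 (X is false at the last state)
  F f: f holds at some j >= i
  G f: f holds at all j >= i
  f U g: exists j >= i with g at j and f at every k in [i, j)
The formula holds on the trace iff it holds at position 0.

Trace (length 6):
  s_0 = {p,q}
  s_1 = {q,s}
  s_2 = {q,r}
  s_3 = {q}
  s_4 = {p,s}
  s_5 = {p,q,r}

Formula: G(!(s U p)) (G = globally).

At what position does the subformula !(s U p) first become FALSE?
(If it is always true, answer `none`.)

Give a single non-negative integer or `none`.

s_0={p,q}: !(s U p)=False (s U p)=True s=False p=True
s_1={q,s}: !(s U p)=True (s U p)=False s=True p=False
s_2={q,r}: !(s U p)=True (s U p)=False s=False p=False
s_3={q}: !(s U p)=True (s U p)=False s=False p=False
s_4={p,s}: !(s U p)=False (s U p)=True s=True p=True
s_5={p,q,r}: !(s U p)=False (s U p)=True s=False p=True
G(!(s U p)) holds globally = False
First violation at position 0.

Answer: 0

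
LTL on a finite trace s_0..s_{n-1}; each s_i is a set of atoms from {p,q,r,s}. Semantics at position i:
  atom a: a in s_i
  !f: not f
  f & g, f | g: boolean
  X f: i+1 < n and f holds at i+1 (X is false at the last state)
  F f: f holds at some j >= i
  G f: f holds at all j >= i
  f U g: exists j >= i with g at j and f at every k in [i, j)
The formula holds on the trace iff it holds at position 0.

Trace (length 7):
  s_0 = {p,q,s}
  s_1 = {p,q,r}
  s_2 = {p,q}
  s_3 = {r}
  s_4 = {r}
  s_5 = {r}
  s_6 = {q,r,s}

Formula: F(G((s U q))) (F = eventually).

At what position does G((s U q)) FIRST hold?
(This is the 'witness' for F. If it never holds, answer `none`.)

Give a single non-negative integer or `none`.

Answer: 6

Derivation:
s_0={p,q,s}: G((s U q))=False (s U q)=True s=True q=True
s_1={p,q,r}: G((s U q))=False (s U q)=True s=False q=True
s_2={p,q}: G((s U q))=False (s U q)=True s=False q=True
s_3={r}: G((s U q))=False (s U q)=False s=False q=False
s_4={r}: G((s U q))=False (s U q)=False s=False q=False
s_5={r}: G((s U q))=False (s U q)=False s=False q=False
s_6={q,r,s}: G((s U q))=True (s U q)=True s=True q=True
F(G((s U q))) holds; first witness at position 6.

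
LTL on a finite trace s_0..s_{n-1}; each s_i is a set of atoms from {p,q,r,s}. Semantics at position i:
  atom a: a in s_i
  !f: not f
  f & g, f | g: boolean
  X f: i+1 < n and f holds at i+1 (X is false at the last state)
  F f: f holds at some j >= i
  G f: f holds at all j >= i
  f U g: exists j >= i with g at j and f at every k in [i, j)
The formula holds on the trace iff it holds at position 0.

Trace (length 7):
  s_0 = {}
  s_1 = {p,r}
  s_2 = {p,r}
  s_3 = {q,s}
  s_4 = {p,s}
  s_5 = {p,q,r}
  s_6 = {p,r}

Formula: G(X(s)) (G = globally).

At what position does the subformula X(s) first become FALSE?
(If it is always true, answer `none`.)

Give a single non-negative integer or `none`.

Answer: 0

Derivation:
s_0={}: X(s)=False s=False
s_1={p,r}: X(s)=False s=False
s_2={p,r}: X(s)=True s=False
s_3={q,s}: X(s)=True s=True
s_4={p,s}: X(s)=False s=True
s_5={p,q,r}: X(s)=False s=False
s_6={p,r}: X(s)=False s=False
G(X(s)) holds globally = False
First violation at position 0.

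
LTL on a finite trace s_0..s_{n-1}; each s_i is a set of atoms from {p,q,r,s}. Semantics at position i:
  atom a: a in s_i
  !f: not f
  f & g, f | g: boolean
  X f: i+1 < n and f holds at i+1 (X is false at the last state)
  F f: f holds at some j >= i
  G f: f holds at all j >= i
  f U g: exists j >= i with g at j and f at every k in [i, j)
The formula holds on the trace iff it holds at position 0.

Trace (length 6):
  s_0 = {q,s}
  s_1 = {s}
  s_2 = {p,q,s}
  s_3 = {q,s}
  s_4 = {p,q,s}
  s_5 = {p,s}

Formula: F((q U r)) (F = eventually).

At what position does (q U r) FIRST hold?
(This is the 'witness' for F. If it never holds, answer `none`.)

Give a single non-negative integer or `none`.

Answer: none

Derivation:
s_0={q,s}: (q U r)=False q=True r=False
s_1={s}: (q U r)=False q=False r=False
s_2={p,q,s}: (q U r)=False q=True r=False
s_3={q,s}: (q U r)=False q=True r=False
s_4={p,q,s}: (q U r)=False q=True r=False
s_5={p,s}: (q U r)=False q=False r=False
F((q U r)) does not hold (no witness exists).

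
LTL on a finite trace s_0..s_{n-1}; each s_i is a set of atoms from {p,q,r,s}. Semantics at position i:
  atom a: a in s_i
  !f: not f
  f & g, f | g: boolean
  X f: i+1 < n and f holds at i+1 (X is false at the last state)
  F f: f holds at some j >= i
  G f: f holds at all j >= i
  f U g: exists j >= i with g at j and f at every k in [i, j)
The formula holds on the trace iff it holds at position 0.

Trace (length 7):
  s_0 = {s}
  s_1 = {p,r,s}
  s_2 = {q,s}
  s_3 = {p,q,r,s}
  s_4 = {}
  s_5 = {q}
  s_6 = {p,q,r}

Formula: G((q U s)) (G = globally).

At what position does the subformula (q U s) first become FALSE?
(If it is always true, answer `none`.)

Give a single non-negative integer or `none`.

Answer: 4

Derivation:
s_0={s}: (q U s)=True q=False s=True
s_1={p,r,s}: (q U s)=True q=False s=True
s_2={q,s}: (q U s)=True q=True s=True
s_3={p,q,r,s}: (q U s)=True q=True s=True
s_4={}: (q U s)=False q=False s=False
s_5={q}: (q U s)=False q=True s=False
s_6={p,q,r}: (q U s)=False q=True s=False
G((q U s)) holds globally = False
First violation at position 4.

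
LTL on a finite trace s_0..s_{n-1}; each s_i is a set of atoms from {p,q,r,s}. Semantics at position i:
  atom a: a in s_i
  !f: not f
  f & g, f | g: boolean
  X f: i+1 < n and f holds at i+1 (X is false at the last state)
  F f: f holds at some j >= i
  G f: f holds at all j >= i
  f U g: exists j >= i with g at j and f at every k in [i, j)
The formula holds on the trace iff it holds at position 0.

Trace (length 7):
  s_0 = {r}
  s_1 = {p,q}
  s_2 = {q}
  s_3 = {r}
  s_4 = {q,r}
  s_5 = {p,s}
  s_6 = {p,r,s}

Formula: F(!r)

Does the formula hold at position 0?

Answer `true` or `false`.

Answer: true

Derivation:
s_0={r}: F(!r)=True !r=False r=True
s_1={p,q}: F(!r)=True !r=True r=False
s_2={q}: F(!r)=True !r=True r=False
s_3={r}: F(!r)=True !r=False r=True
s_4={q,r}: F(!r)=True !r=False r=True
s_5={p,s}: F(!r)=True !r=True r=False
s_6={p,r,s}: F(!r)=False !r=False r=True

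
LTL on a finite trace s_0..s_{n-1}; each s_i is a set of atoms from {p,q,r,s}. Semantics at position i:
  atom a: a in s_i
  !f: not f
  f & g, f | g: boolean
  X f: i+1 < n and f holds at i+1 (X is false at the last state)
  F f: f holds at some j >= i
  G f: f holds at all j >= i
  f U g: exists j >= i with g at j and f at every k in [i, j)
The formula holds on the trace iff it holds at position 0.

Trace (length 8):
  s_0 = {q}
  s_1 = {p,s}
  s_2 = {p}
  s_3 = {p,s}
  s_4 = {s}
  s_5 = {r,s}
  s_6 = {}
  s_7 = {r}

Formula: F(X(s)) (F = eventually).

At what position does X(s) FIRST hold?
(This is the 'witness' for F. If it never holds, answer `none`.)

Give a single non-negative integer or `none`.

Answer: 0

Derivation:
s_0={q}: X(s)=True s=False
s_1={p,s}: X(s)=False s=True
s_2={p}: X(s)=True s=False
s_3={p,s}: X(s)=True s=True
s_4={s}: X(s)=True s=True
s_5={r,s}: X(s)=False s=True
s_6={}: X(s)=False s=False
s_7={r}: X(s)=False s=False
F(X(s)) holds; first witness at position 0.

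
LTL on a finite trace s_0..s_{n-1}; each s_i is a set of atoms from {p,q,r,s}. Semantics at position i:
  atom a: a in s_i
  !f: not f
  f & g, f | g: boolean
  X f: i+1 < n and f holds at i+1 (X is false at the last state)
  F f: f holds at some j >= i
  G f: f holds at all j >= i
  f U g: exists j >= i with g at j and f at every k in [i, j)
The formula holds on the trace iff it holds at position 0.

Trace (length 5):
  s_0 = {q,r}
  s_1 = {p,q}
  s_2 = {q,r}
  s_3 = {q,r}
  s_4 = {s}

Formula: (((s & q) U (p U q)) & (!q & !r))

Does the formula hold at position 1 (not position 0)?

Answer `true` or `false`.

s_0={q,r}: (((s & q) U (p U q)) & (!q & !r))=False ((s & q) U (p U q))=True (s & q)=False s=False q=True (p U q)=True p=False (!q & !r)=False !q=False !r=False r=True
s_1={p,q}: (((s & q) U (p U q)) & (!q & !r))=False ((s & q) U (p U q))=True (s & q)=False s=False q=True (p U q)=True p=True (!q & !r)=False !q=False !r=True r=False
s_2={q,r}: (((s & q) U (p U q)) & (!q & !r))=False ((s & q) U (p U q))=True (s & q)=False s=False q=True (p U q)=True p=False (!q & !r)=False !q=False !r=False r=True
s_3={q,r}: (((s & q) U (p U q)) & (!q & !r))=False ((s & q) U (p U q))=True (s & q)=False s=False q=True (p U q)=True p=False (!q & !r)=False !q=False !r=False r=True
s_4={s}: (((s & q) U (p U q)) & (!q & !r))=False ((s & q) U (p U q))=False (s & q)=False s=True q=False (p U q)=False p=False (!q & !r)=True !q=True !r=True r=False
Evaluating at position 1: result = False

Answer: false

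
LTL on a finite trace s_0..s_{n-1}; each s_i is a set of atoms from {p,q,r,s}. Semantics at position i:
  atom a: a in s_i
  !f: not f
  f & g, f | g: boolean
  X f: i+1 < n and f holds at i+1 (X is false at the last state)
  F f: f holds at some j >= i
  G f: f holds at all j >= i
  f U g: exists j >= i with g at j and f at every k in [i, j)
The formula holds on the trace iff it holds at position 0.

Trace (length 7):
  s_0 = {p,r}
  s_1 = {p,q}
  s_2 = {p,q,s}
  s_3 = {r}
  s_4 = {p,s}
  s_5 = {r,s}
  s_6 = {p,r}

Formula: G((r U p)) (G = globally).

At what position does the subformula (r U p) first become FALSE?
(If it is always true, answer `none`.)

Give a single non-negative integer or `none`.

s_0={p,r}: (r U p)=True r=True p=True
s_1={p,q}: (r U p)=True r=False p=True
s_2={p,q,s}: (r U p)=True r=False p=True
s_3={r}: (r U p)=True r=True p=False
s_4={p,s}: (r U p)=True r=False p=True
s_5={r,s}: (r U p)=True r=True p=False
s_6={p,r}: (r U p)=True r=True p=True
G((r U p)) holds globally = True
No violation — formula holds at every position.

Answer: none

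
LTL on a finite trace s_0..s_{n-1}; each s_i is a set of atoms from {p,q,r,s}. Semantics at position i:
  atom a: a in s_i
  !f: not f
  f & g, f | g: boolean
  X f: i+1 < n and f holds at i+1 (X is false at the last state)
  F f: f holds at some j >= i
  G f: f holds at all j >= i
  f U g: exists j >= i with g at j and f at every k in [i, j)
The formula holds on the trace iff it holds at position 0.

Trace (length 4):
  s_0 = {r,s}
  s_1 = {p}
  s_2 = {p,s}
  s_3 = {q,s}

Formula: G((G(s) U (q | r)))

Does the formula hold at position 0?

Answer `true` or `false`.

Answer: false

Derivation:
s_0={r,s}: G((G(s) U (q | r)))=False (G(s) U (q | r))=True G(s)=False s=True (q | r)=True q=False r=True
s_1={p}: G((G(s) U (q | r)))=False (G(s) U (q | r))=False G(s)=False s=False (q | r)=False q=False r=False
s_2={p,s}: G((G(s) U (q | r)))=True (G(s) U (q | r))=True G(s)=True s=True (q | r)=False q=False r=False
s_3={q,s}: G((G(s) U (q | r)))=True (G(s) U (q | r))=True G(s)=True s=True (q | r)=True q=True r=False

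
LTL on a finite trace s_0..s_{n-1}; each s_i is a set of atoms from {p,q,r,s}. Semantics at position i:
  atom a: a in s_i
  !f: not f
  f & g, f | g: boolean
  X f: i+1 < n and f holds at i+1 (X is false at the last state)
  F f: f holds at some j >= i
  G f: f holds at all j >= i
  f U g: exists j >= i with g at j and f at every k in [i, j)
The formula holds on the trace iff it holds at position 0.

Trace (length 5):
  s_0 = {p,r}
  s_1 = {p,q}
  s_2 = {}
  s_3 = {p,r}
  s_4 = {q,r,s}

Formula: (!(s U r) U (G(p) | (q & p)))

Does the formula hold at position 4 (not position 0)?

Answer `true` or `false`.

s_0={p,r}: (!(s U r) U (G(p) | (q & p)))=False !(s U r)=False (s U r)=True s=False r=True (G(p) | (q & p))=False G(p)=False p=True (q & p)=False q=False
s_1={p,q}: (!(s U r) U (G(p) | (q & p)))=True !(s U r)=True (s U r)=False s=False r=False (G(p) | (q & p))=True G(p)=False p=True (q & p)=True q=True
s_2={}: (!(s U r) U (G(p) | (q & p)))=False !(s U r)=True (s U r)=False s=False r=False (G(p) | (q & p))=False G(p)=False p=False (q & p)=False q=False
s_3={p,r}: (!(s U r) U (G(p) | (q & p)))=False !(s U r)=False (s U r)=True s=False r=True (G(p) | (q & p))=False G(p)=False p=True (q & p)=False q=False
s_4={q,r,s}: (!(s U r) U (G(p) | (q & p)))=False !(s U r)=False (s U r)=True s=True r=True (G(p) | (q & p))=False G(p)=False p=False (q & p)=False q=True
Evaluating at position 4: result = False

Answer: false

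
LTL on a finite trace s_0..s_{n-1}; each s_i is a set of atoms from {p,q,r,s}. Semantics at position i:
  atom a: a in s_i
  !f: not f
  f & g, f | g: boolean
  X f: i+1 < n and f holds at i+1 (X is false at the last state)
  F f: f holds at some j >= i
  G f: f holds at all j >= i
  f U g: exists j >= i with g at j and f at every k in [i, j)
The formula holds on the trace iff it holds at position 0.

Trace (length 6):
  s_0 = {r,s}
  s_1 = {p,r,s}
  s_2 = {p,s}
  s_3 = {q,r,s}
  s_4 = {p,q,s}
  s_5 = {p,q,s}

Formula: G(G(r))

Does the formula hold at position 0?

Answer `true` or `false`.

s_0={r,s}: G(G(r))=False G(r)=False r=True
s_1={p,r,s}: G(G(r))=False G(r)=False r=True
s_2={p,s}: G(G(r))=False G(r)=False r=False
s_3={q,r,s}: G(G(r))=False G(r)=False r=True
s_4={p,q,s}: G(G(r))=False G(r)=False r=False
s_5={p,q,s}: G(G(r))=False G(r)=False r=False

Answer: false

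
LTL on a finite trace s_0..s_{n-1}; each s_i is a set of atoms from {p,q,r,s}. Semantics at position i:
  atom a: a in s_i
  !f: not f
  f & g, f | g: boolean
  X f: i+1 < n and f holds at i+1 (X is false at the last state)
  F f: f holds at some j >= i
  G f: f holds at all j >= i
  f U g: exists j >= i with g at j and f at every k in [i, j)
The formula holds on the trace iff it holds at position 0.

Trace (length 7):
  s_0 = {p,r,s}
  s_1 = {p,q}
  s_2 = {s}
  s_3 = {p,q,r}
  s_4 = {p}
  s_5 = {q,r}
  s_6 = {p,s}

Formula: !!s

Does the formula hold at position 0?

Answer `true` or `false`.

s_0={p,r,s}: !!s=True !s=False s=True
s_1={p,q}: !!s=False !s=True s=False
s_2={s}: !!s=True !s=False s=True
s_3={p,q,r}: !!s=False !s=True s=False
s_4={p}: !!s=False !s=True s=False
s_5={q,r}: !!s=False !s=True s=False
s_6={p,s}: !!s=True !s=False s=True

Answer: true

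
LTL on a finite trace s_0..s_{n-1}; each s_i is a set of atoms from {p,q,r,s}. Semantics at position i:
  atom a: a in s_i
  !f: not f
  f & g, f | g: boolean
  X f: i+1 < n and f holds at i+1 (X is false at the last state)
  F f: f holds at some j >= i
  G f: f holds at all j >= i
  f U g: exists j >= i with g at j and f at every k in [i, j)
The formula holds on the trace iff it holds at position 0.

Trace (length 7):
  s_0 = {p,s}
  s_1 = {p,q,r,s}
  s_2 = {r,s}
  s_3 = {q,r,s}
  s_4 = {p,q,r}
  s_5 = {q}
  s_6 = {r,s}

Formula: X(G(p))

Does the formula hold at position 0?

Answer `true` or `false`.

Answer: false

Derivation:
s_0={p,s}: X(G(p))=False G(p)=False p=True
s_1={p,q,r,s}: X(G(p))=False G(p)=False p=True
s_2={r,s}: X(G(p))=False G(p)=False p=False
s_3={q,r,s}: X(G(p))=False G(p)=False p=False
s_4={p,q,r}: X(G(p))=False G(p)=False p=True
s_5={q}: X(G(p))=False G(p)=False p=False
s_6={r,s}: X(G(p))=False G(p)=False p=False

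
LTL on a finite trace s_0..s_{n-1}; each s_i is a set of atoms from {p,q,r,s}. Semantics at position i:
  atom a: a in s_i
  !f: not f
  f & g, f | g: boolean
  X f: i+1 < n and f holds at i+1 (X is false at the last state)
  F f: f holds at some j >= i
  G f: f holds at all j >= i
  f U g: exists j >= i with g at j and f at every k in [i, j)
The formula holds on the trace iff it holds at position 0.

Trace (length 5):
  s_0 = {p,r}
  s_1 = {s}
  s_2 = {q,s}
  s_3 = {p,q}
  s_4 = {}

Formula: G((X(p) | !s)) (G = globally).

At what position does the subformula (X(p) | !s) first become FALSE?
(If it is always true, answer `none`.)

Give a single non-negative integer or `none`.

Answer: 1

Derivation:
s_0={p,r}: (X(p) | !s)=True X(p)=False p=True !s=True s=False
s_1={s}: (X(p) | !s)=False X(p)=False p=False !s=False s=True
s_2={q,s}: (X(p) | !s)=True X(p)=True p=False !s=False s=True
s_3={p,q}: (X(p) | !s)=True X(p)=False p=True !s=True s=False
s_4={}: (X(p) | !s)=True X(p)=False p=False !s=True s=False
G((X(p) | !s)) holds globally = False
First violation at position 1.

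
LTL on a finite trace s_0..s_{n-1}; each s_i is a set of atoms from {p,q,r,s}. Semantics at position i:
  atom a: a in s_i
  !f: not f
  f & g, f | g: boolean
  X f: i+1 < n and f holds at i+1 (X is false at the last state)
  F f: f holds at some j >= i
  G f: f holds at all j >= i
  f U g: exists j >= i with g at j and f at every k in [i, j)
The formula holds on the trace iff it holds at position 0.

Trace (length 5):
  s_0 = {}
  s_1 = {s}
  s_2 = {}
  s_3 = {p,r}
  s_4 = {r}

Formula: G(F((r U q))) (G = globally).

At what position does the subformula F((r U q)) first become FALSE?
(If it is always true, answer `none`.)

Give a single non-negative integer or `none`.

s_0={}: F((r U q))=False (r U q)=False r=False q=False
s_1={s}: F((r U q))=False (r U q)=False r=False q=False
s_2={}: F((r U q))=False (r U q)=False r=False q=False
s_3={p,r}: F((r U q))=False (r U q)=False r=True q=False
s_4={r}: F((r U q))=False (r U q)=False r=True q=False
G(F((r U q))) holds globally = False
First violation at position 0.

Answer: 0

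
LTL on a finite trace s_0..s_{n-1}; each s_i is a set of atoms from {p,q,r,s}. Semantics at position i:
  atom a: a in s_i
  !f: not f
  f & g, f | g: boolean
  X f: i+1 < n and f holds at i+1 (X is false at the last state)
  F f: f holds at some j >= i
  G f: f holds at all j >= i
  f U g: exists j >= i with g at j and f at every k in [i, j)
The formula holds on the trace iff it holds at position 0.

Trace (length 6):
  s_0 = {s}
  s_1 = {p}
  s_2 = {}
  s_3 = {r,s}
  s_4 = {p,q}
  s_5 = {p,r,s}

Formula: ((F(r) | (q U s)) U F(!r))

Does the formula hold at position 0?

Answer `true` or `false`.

Answer: true

Derivation:
s_0={s}: ((F(r) | (q U s)) U F(!r))=True (F(r) | (q U s))=True F(r)=True r=False (q U s)=True q=False s=True F(!r)=True !r=True
s_1={p}: ((F(r) | (q U s)) U F(!r))=True (F(r) | (q U s))=True F(r)=True r=False (q U s)=False q=False s=False F(!r)=True !r=True
s_2={}: ((F(r) | (q U s)) U F(!r))=True (F(r) | (q U s))=True F(r)=True r=False (q U s)=False q=False s=False F(!r)=True !r=True
s_3={r,s}: ((F(r) | (q U s)) U F(!r))=True (F(r) | (q U s))=True F(r)=True r=True (q U s)=True q=False s=True F(!r)=True !r=False
s_4={p,q}: ((F(r) | (q U s)) U F(!r))=True (F(r) | (q U s))=True F(r)=True r=False (q U s)=True q=True s=False F(!r)=True !r=True
s_5={p,r,s}: ((F(r) | (q U s)) U F(!r))=False (F(r) | (q U s))=True F(r)=True r=True (q U s)=True q=False s=True F(!r)=False !r=False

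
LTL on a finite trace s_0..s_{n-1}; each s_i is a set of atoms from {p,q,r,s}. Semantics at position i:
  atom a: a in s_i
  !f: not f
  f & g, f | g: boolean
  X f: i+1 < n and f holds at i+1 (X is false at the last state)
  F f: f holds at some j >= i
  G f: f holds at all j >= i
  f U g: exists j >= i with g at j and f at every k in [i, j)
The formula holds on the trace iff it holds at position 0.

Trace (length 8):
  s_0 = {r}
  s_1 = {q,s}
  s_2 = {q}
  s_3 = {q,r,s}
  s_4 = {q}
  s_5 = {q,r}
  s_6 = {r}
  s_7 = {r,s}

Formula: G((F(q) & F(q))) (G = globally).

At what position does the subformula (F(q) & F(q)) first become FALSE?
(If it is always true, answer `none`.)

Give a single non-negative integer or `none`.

Answer: 6

Derivation:
s_0={r}: (F(q) & F(q))=True F(q)=True q=False
s_1={q,s}: (F(q) & F(q))=True F(q)=True q=True
s_2={q}: (F(q) & F(q))=True F(q)=True q=True
s_3={q,r,s}: (F(q) & F(q))=True F(q)=True q=True
s_4={q}: (F(q) & F(q))=True F(q)=True q=True
s_5={q,r}: (F(q) & F(q))=True F(q)=True q=True
s_6={r}: (F(q) & F(q))=False F(q)=False q=False
s_7={r,s}: (F(q) & F(q))=False F(q)=False q=False
G((F(q) & F(q))) holds globally = False
First violation at position 6.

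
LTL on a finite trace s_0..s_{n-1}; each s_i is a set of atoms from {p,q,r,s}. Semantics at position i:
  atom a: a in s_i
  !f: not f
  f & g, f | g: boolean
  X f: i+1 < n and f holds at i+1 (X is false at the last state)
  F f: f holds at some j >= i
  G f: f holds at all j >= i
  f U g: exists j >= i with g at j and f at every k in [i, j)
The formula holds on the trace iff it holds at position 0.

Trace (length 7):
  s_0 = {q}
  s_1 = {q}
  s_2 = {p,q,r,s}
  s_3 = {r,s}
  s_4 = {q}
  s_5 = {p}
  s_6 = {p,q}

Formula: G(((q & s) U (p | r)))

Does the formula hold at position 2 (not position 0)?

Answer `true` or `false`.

s_0={q}: G(((q & s) U (p | r)))=False ((q & s) U (p | r))=False (q & s)=False q=True s=False (p | r)=False p=False r=False
s_1={q}: G(((q & s) U (p | r)))=False ((q & s) U (p | r))=False (q & s)=False q=True s=False (p | r)=False p=False r=False
s_2={p,q,r,s}: G(((q & s) U (p | r)))=False ((q & s) U (p | r))=True (q & s)=True q=True s=True (p | r)=True p=True r=True
s_3={r,s}: G(((q & s) U (p | r)))=False ((q & s) U (p | r))=True (q & s)=False q=False s=True (p | r)=True p=False r=True
s_4={q}: G(((q & s) U (p | r)))=False ((q & s) U (p | r))=False (q & s)=False q=True s=False (p | r)=False p=False r=False
s_5={p}: G(((q & s) U (p | r)))=True ((q & s) U (p | r))=True (q & s)=False q=False s=False (p | r)=True p=True r=False
s_6={p,q}: G(((q & s) U (p | r)))=True ((q & s) U (p | r))=True (q & s)=False q=True s=False (p | r)=True p=True r=False
Evaluating at position 2: result = False

Answer: false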